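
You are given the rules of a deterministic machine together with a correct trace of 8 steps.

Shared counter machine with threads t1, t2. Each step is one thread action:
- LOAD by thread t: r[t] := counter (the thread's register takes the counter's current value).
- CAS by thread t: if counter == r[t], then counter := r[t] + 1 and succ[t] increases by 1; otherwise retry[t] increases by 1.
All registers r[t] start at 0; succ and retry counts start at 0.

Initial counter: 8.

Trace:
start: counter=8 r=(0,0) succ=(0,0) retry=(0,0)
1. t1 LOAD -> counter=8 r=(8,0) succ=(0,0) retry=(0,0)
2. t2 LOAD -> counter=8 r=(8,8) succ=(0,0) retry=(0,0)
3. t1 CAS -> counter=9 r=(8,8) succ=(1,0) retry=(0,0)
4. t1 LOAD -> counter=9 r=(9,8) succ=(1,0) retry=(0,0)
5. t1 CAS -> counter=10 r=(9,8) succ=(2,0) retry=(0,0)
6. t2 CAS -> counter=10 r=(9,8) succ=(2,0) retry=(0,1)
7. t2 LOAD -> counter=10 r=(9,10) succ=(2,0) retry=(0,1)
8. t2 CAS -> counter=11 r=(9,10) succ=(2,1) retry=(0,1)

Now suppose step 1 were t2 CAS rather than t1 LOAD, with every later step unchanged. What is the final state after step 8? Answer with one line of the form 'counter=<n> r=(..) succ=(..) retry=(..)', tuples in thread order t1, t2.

(re-executing from step 1 with the substitution; state before step 1: counter=8 r=(0,0) succ=(0,0) retry=(0,0))
1. t2 CAS -> counter=8 r=(0,0) succ=(0,0) retry=(0,1)
2. t2 LOAD -> counter=8 r=(0,8) succ=(0,0) retry=(0,1)
3. t1 CAS -> counter=8 r=(0,8) succ=(0,0) retry=(1,1)
4. t1 LOAD -> counter=8 r=(8,8) succ=(0,0) retry=(1,1)
5. t1 CAS -> counter=9 r=(8,8) succ=(1,0) retry=(1,1)
6. t2 CAS -> counter=9 r=(8,8) succ=(1,0) retry=(1,2)
7. t2 LOAD -> counter=9 r=(8,9) succ=(1,0) retry=(1,2)
8. t2 CAS -> counter=10 r=(8,9) succ=(1,1) retry=(1,2)

counter=10 r=(8,9) succ=(1,1) retry=(1,2)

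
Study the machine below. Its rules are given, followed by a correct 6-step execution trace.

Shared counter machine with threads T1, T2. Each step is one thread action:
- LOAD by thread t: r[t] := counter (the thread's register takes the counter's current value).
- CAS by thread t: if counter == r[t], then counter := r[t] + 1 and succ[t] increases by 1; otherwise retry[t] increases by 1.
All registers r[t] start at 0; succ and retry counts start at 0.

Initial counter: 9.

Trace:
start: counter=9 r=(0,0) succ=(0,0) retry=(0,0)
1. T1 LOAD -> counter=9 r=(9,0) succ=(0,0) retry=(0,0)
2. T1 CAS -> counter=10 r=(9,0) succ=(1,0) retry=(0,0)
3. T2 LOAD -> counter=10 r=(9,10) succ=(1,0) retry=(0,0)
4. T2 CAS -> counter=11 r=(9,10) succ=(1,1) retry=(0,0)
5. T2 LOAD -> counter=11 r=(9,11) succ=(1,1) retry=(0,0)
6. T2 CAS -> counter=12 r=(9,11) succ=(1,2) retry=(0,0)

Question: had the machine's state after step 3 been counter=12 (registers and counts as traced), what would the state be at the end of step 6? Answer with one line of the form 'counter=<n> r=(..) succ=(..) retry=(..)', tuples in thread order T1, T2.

counter=13 r=(9,12) succ=(1,1) retry=(0,1)

state after step 3 := counter=12 r=(9,10) succ=(1,0) retry=(0,0)
4. T2 CAS -> counter=12 r=(9,10) succ=(1,0) retry=(0,1)
5. T2 LOAD -> counter=12 r=(9,12) succ=(1,0) retry=(0,1)
6. T2 CAS -> counter=13 r=(9,12) succ=(1,1) retry=(0,1)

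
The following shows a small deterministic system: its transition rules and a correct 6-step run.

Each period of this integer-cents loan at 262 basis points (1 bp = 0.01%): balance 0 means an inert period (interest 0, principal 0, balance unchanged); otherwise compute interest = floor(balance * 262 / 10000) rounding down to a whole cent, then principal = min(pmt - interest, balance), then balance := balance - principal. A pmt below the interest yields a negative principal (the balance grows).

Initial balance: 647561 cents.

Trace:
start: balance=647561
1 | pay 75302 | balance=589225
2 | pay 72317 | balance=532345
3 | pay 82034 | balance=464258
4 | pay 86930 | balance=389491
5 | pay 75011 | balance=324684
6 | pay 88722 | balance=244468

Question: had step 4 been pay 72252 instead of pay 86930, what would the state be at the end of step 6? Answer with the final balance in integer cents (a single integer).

(re-executing from step 4 with the substitution; state before step 4: balance=464258)
4 | pay 72252 | balance=404169
5 | pay 75011 | balance=339747
6 | pay 88722 | balance=259926

259926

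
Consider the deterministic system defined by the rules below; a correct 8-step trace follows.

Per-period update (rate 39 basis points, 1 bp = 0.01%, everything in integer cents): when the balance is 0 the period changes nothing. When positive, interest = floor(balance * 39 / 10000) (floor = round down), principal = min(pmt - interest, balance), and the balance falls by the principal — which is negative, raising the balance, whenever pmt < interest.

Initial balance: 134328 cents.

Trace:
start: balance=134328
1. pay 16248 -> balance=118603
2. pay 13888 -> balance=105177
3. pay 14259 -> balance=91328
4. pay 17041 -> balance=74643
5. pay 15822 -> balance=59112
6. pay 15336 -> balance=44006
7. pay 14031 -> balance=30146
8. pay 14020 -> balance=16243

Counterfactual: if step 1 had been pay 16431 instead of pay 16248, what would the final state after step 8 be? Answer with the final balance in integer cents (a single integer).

(re-executing from step 1 with the substitution; state before step 1: balance=134328)
1. pay 16431 -> balance=118420
2. pay 13888 -> balance=104993
3. pay 14259 -> balance=91143
4. pay 17041 -> balance=74457
5. pay 15822 -> balance=58925
6. pay 15336 -> balance=43818
7. pay 14031 -> balance=29957
8. pay 14020 -> balance=16053

16053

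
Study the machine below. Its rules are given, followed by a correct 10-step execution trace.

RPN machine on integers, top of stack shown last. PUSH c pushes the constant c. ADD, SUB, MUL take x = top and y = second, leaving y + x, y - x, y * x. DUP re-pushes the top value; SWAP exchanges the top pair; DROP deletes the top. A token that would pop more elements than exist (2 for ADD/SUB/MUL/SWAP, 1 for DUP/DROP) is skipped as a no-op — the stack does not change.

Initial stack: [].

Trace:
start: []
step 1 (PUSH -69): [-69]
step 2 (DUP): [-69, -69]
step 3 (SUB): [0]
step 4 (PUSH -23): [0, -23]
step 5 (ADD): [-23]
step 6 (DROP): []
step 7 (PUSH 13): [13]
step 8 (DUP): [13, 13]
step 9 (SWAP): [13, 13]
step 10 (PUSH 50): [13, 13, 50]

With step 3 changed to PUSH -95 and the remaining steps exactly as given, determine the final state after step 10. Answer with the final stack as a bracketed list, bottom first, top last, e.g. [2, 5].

[-69, -69, 13, 13, 50]

(re-executing from step 3 with the substitution; state before step 3: [-69, -69])
step 3 (PUSH -95): [-69, -69, -95]
step 4 (PUSH -23): [-69, -69, -95, -23]
step 5 (ADD): [-69, -69, -118]
step 6 (DROP): [-69, -69]
step 7 (PUSH 13): [-69, -69, 13]
step 8 (DUP): [-69, -69, 13, 13]
step 9 (SWAP): [-69, -69, 13, 13]
step 10 (PUSH 50): [-69, -69, 13, 13, 50]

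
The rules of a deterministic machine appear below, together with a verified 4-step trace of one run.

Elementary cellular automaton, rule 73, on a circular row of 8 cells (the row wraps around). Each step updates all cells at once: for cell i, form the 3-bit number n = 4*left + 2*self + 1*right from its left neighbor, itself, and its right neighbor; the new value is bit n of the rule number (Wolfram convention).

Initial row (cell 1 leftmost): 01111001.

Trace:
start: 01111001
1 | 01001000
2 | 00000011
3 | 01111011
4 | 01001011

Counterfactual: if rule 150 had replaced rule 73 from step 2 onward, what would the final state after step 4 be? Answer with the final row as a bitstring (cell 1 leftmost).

00110000

(re-executing steps 2..4 under rule 150; state before step 2: 01001000)
2 | 11111100
3 | 01111011
4 | 00110000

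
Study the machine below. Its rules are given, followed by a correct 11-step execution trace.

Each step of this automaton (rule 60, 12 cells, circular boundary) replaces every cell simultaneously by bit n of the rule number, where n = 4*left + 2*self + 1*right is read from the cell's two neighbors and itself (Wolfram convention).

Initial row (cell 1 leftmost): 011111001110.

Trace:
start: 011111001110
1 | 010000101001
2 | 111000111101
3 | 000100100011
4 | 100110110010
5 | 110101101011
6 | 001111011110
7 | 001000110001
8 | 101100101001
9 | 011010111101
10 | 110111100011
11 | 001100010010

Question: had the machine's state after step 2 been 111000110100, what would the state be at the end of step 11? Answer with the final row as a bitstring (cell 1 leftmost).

101111000111

state after step 2 := 111000110100
3 | 100100101110
4 | 110110111001
5 | 001101100101
6 | 101011010111
7 | 011110111100
8 | 010001100010
9 | 011001010011
10 | 110101111010
11 | 101111000111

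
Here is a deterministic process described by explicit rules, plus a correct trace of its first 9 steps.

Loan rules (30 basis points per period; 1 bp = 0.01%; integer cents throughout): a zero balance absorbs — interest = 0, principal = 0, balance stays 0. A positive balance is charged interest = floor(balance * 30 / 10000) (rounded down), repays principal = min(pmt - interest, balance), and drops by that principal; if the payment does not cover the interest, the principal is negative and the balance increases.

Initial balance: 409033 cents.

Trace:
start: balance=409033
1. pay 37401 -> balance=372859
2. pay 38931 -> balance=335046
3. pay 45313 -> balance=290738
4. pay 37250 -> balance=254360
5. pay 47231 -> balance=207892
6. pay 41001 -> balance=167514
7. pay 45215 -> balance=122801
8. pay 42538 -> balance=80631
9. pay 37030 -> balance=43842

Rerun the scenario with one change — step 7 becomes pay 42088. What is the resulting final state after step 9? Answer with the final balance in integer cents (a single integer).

46988

(re-executing from step 7 with the substitution; state before step 7: balance=167514)
7. pay 42088 -> balance=125928
8. pay 42538 -> balance=83767
9. pay 37030 -> balance=46988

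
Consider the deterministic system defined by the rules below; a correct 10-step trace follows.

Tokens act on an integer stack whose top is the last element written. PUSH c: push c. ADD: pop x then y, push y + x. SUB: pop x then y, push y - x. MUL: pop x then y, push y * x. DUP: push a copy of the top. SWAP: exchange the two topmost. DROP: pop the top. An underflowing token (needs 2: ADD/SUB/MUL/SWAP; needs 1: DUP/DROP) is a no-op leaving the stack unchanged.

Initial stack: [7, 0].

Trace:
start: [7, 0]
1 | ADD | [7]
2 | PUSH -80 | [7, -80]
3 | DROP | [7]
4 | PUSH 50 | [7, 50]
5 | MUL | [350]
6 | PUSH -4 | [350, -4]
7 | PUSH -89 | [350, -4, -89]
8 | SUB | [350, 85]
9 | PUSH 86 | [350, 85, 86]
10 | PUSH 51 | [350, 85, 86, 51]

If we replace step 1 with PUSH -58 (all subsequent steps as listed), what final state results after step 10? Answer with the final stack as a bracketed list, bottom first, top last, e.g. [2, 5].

[7, 0, -2900, 85, 86, 51]

(re-executing from step 1 with the substitution; state before step 1: [7, 0])
1 | PUSH -58 | [7, 0, -58]
2 | PUSH -80 | [7, 0, -58, -80]
3 | DROP | [7, 0, -58]
4 | PUSH 50 | [7, 0, -58, 50]
5 | MUL | [7, 0, -2900]
6 | PUSH -4 | [7, 0, -2900, -4]
7 | PUSH -89 | [7, 0, -2900, -4, -89]
8 | SUB | [7, 0, -2900, 85]
9 | PUSH 86 | [7, 0, -2900, 85, 86]
10 | PUSH 51 | [7, 0, -2900, 85, 86, 51]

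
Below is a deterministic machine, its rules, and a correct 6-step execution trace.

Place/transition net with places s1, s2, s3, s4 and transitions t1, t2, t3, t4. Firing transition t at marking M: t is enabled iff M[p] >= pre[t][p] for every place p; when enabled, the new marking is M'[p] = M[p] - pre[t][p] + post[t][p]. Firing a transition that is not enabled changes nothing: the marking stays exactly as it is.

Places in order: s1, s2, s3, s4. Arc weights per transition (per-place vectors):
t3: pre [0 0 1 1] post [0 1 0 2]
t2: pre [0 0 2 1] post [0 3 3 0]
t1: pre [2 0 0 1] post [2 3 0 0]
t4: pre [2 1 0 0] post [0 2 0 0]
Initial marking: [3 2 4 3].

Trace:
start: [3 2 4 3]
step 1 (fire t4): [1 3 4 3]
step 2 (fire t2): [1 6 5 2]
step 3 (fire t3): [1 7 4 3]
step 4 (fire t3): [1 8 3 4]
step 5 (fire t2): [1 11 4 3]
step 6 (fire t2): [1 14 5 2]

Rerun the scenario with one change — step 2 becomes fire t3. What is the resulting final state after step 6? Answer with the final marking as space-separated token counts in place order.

1 6 1 6

(re-executing from step 2 with the substitution; state before step 2: [1 3 4 3])
step 2 (fire t3): [1 4 3 4]
step 3 (fire t3): [1 5 2 5]
step 4 (fire t3): [1 6 1 6]
step 5 (fire t2): [1 6 1 6]
step 6 (fire t2): [1 6 1 6]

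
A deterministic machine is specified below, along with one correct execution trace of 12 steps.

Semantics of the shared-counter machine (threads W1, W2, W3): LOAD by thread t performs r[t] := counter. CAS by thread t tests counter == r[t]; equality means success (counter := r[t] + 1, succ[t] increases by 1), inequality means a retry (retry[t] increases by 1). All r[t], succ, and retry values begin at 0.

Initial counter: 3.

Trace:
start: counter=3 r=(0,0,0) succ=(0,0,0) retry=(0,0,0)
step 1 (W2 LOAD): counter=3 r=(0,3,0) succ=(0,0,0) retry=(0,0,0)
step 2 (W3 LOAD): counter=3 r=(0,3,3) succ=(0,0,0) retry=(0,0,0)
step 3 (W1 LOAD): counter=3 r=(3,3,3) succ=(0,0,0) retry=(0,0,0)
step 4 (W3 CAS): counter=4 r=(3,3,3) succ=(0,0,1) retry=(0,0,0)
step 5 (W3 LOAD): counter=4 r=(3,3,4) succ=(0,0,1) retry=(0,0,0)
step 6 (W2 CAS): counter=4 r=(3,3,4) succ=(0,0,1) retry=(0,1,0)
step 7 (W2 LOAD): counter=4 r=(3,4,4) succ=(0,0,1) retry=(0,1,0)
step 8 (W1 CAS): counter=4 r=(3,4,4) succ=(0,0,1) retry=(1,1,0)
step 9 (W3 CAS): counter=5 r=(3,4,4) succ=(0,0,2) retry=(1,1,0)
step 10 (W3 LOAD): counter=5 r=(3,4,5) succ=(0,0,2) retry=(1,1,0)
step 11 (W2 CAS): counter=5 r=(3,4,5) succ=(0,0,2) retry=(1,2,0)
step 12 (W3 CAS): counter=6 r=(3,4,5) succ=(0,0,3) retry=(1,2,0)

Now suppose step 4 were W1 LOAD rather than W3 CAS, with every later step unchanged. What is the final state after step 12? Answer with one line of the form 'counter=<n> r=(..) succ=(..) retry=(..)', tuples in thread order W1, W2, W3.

counter=5 r=(3,4,4) succ=(0,2,0) retry=(1,0,2)

(re-executing from step 4 with the substitution; state before step 4: counter=3 r=(3,3,3) succ=(0,0,0) retry=(0,0,0))
step 4 (W1 LOAD): counter=3 r=(3,3,3) succ=(0,0,0) retry=(0,0,0)
step 5 (W3 LOAD): counter=3 r=(3,3,3) succ=(0,0,0) retry=(0,0,0)
step 6 (W2 CAS): counter=4 r=(3,3,3) succ=(0,1,0) retry=(0,0,0)
step 7 (W2 LOAD): counter=4 r=(3,4,3) succ=(0,1,0) retry=(0,0,0)
step 8 (W1 CAS): counter=4 r=(3,4,3) succ=(0,1,0) retry=(1,0,0)
step 9 (W3 CAS): counter=4 r=(3,4,3) succ=(0,1,0) retry=(1,0,1)
step 10 (W3 LOAD): counter=4 r=(3,4,4) succ=(0,1,0) retry=(1,0,1)
step 11 (W2 CAS): counter=5 r=(3,4,4) succ=(0,2,0) retry=(1,0,1)
step 12 (W3 CAS): counter=5 r=(3,4,4) succ=(0,2,0) retry=(1,0,2)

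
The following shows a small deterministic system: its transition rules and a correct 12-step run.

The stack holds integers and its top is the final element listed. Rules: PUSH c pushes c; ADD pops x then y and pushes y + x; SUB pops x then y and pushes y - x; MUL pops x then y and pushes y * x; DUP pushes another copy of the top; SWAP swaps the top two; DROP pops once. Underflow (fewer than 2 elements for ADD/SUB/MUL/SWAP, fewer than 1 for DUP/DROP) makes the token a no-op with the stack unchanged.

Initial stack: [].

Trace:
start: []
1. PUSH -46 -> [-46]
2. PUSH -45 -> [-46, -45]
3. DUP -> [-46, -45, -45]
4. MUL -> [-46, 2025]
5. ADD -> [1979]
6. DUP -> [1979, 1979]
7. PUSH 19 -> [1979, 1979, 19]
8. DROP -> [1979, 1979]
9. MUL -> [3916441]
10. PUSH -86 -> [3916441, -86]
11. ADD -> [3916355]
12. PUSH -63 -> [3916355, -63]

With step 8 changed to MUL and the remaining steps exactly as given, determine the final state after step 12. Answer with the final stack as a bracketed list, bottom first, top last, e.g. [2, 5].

[74412293, -63]

(re-executing from step 8 with the substitution; state before step 8: [1979, 1979, 19])
8. MUL -> [1979, 37601]
9. MUL -> [74412379]
10. PUSH -86 -> [74412379, -86]
11. ADD -> [74412293]
12. PUSH -63 -> [74412293, -63]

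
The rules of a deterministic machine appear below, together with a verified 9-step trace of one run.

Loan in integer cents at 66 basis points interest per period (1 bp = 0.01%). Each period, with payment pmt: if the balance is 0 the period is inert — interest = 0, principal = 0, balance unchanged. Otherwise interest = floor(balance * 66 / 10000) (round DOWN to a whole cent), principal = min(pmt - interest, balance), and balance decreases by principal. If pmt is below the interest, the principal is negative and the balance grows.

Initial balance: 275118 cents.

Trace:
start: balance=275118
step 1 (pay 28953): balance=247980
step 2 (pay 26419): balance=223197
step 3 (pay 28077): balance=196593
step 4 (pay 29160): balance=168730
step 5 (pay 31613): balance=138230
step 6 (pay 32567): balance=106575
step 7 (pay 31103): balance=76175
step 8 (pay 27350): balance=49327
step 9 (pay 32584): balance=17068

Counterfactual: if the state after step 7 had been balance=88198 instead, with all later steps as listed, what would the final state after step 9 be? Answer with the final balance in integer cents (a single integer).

state after step 7 := balance=88198
step 8 (pay 27350): balance=61430
step 9 (pay 32584): balance=29251

29251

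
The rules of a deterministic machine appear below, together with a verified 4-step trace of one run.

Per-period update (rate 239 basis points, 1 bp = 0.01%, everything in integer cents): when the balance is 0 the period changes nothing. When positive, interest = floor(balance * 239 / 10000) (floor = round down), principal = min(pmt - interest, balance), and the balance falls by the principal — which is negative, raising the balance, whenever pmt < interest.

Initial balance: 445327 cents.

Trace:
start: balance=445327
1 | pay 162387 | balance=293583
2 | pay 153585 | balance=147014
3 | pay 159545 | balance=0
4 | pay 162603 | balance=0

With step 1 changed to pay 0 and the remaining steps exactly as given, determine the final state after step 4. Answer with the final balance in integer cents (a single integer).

2474

(re-executing from step 1 with the substitution; state before step 1: balance=445327)
1 | pay 0 | balance=455970
2 | pay 153585 | balance=313282
3 | pay 159545 | balance=161224
4 | pay 162603 | balance=2474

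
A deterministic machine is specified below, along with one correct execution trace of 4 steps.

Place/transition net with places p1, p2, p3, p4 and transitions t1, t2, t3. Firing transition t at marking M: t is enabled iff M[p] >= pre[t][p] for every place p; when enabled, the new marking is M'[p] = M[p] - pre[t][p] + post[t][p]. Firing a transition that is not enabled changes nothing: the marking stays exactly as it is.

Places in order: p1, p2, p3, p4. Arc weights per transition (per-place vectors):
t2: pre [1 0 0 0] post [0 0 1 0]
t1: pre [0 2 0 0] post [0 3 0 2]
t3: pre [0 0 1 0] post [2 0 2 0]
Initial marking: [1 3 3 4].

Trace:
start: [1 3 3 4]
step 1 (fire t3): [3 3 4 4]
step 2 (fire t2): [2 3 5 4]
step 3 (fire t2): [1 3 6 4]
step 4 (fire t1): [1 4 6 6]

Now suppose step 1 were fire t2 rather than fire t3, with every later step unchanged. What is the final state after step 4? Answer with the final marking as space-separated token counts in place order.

(re-executing from step 1 with the substitution; state before step 1: [1 3 3 4])
step 1 (fire t2): [0 3 4 4]
step 2 (fire t2): [0 3 4 4]
step 3 (fire t2): [0 3 4 4]
step 4 (fire t1): [0 4 4 6]

0 4 4 6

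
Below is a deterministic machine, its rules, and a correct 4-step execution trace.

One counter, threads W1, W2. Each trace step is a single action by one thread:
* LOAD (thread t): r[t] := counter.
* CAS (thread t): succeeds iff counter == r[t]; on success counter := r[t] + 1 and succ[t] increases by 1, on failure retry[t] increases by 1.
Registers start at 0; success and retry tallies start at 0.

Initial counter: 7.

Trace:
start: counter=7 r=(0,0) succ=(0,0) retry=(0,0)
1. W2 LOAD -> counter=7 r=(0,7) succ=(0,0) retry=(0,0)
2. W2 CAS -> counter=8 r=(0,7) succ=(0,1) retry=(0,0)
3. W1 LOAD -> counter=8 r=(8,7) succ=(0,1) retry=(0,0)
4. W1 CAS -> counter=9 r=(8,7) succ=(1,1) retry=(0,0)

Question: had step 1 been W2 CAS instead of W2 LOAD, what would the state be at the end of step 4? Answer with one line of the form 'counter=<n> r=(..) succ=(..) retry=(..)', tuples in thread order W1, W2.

counter=8 r=(7,0) succ=(1,0) retry=(0,2)

(re-executing from step 1 with the substitution; state before step 1: counter=7 r=(0,0) succ=(0,0) retry=(0,0))
1. W2 CAS -> counter=7 r=(0,0) succ=(0,0) retry=(0,1)
2. W2 CAS -> counter=7 r=(0,0) succ=(0,0) retry=(0,2)
3. W1 LOAD -> counter=7 r=(7,0) succ=(0,0) retry=(0,2)
4. W1 CAS -> counter=8 r=(7,0) succ=(1,0) retry=(0,2)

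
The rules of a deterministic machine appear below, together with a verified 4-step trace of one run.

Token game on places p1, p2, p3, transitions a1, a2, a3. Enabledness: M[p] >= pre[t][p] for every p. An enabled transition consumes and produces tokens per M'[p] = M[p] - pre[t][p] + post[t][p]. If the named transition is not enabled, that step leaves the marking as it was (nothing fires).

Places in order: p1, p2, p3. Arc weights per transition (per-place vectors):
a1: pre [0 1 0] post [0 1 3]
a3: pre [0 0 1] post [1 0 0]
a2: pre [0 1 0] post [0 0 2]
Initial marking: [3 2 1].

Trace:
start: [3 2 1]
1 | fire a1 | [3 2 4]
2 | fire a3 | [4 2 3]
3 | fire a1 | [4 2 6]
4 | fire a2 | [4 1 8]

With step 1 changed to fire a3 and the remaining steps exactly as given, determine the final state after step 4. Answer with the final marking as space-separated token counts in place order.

4 1 5

(re-executing from step 1 with the substitution; state before step 1: [3 2 1])
1 | fire a3 | [4 2 0]
2 | fire a3 | [4 2 0]
3 | fire a1 | [4 2 3]
4 | fire a2 | [4 1 5]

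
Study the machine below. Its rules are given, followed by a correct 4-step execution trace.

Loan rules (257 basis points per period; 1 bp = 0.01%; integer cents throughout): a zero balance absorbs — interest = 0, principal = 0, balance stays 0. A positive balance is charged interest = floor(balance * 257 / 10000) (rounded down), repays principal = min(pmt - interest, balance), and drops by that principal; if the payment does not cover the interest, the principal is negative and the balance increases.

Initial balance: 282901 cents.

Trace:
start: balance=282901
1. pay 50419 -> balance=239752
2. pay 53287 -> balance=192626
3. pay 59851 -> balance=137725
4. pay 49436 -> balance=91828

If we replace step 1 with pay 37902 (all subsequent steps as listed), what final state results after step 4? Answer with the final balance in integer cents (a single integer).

105335

(re-executing from step 1 with the substitution; state before step 1: balance=282901)
1. pay 37902 -> balance=252269
2. pay 53287 -> balance=205465
3. pay 59851 -> balance=150894
4. pay 49436 -> balance=105335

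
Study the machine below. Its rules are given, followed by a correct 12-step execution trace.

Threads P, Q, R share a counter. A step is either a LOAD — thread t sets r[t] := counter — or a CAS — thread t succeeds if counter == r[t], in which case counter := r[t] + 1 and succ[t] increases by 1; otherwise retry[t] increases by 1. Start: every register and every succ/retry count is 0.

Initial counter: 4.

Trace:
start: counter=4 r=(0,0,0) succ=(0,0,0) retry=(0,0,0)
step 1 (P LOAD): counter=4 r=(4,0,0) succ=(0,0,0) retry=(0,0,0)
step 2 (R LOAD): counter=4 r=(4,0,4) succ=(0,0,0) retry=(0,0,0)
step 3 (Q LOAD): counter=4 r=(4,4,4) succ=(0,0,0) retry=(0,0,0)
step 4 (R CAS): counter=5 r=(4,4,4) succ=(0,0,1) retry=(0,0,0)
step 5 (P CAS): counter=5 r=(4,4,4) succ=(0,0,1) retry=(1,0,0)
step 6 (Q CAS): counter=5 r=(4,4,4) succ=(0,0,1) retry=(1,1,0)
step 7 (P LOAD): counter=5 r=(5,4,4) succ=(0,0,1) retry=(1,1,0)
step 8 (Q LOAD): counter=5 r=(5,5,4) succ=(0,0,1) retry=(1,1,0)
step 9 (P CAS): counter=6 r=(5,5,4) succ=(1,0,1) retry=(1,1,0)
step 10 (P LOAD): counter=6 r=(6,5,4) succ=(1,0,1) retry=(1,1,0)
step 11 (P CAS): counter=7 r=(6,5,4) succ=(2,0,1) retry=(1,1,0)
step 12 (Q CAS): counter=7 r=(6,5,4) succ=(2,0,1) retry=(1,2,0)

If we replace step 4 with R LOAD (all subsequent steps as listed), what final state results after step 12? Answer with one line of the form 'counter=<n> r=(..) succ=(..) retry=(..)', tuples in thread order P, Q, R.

counter=7 r=(6,5,4) succ=(3,0,0) retry=(0,2,0)

(re-executing from step 4 with the substitution; state before step 4: counter=4 r=(4,4,4) succ=(0,0,0) retry=(0,0,0))
step 4 (R LOAD): counter=4 r=(4,4,4) succ=(0,0,0) retry=(0,0,0)
step 5 (P CAS): counter=5 r=(4,4,4) succ=(1,0,0) retry=(0,0,0)
step 6 (Q CAS): counter=5 r=(4,4,4) succ=(1,0,0) retry=(0,1,0)
step 7 (P LOAD): counter=5 r=(5,4,4) succ=(1,0,0) retry=(0,1,0)
step 8 (Q LOAD): counter=5 r=(5,5,4) succ=(1,0,0) retry=(0,1,0)
step 9 (P CAS): counter=6 r=(5,5,4) succ=(2,0,0) retry=(0,1,0)
step 10 (P LOAD): counter=6 r=(6,5,4) succ=(2,0,0) retry=(0,1,0)
step 11 (P CAS): counter=7 r=(6,5,4) succ=(3,0,0) retry=(0,1,0)
step 12 (Q CAS): counter=7 r=(6,5,4) succ=(3,0,0) retry=(0,2,0)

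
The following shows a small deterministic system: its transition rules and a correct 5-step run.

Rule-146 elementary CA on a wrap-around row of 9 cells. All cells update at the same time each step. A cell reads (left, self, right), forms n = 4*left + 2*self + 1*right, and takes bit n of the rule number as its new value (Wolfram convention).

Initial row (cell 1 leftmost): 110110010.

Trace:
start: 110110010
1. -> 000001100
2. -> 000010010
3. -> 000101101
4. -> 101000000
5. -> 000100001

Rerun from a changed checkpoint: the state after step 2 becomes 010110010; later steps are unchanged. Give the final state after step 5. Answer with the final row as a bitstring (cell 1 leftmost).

state after step 2 := 010110010
3. -> 100001101
4. -> 010010000
5. -> 101101000

101101000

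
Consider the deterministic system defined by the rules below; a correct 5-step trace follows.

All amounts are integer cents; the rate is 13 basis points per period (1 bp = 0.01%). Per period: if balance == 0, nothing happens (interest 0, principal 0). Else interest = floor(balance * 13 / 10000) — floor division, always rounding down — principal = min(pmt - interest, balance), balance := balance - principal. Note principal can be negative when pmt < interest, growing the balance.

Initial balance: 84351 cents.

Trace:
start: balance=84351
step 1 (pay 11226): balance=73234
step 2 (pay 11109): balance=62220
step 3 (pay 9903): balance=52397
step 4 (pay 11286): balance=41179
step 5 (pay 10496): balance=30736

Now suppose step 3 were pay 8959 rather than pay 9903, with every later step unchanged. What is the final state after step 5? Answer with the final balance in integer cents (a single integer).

31682

(re-executing from step 3 with the substitution; state before step 3: balance=62220)
step 3 (pay 8959): balance=53341
step 4 (pay 11286): balance=42124
step 5 (pay 10496): balance=31682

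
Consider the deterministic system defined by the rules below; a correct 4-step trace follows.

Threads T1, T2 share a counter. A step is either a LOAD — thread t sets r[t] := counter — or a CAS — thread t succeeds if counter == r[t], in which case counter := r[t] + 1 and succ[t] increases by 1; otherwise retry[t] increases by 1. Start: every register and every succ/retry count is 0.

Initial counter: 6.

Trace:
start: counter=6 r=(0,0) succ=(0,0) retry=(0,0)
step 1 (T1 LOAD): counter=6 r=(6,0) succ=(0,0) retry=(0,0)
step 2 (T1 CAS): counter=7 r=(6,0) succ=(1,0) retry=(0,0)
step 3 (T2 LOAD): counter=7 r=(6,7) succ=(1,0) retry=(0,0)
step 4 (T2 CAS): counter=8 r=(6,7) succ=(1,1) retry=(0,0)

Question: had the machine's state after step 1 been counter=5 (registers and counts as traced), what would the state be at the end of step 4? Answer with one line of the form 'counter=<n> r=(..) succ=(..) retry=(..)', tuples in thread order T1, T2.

state after step 1 := counter=5 r=(6,0) succ=(0,0) retry=(0,0)
step 2 (T1 CAS): counter=5 r=(6,0) succ=(0,0) retry=(1,0)
step 3 (T2 LOAD): counter=5 r=(6,5) succ=(0,0) retry=(1,0)
step 4 (T2 CAS): counter=6 r=(6,5) succ=(0,1) retry=(1,0)

counter=6 r=(6,5) succ=(0,1) retry=(1,0)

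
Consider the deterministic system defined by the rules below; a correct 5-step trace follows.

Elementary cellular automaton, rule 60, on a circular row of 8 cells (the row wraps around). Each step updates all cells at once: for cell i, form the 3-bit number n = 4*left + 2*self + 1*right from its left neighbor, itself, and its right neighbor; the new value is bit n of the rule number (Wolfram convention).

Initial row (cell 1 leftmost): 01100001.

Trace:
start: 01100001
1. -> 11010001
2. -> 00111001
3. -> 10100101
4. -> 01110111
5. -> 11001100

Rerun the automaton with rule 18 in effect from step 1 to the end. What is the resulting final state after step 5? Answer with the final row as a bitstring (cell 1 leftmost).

(re-executing steps 1..5 under rule 18; state before step 1: 01100001)
1. -> 00010010
2. -> 00101101
3. -> 11000000
4. -> 00100001
5. -> 11010010

11010010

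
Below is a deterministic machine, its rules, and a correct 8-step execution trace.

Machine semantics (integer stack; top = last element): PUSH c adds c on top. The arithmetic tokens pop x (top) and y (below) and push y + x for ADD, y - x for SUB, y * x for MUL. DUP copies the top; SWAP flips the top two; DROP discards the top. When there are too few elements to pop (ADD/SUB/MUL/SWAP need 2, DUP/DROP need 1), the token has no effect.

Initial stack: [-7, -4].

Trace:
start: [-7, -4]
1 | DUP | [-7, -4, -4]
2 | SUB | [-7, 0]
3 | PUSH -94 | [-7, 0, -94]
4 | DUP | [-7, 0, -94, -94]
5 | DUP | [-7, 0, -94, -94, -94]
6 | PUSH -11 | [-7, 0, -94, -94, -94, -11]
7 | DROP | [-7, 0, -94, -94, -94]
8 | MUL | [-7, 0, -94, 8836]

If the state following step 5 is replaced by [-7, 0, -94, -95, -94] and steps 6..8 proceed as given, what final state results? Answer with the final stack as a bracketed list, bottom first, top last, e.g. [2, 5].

[-7, 0, -94, 8930]

state after step 5 := [-7, 0, -94, -95, -94]
6 | PUSH -11 | [-7, 0, -94, -95, -94, -11]
7 | DROP | [-7, 0, -94, -95, -94]
8 | MUL | [-7, 0, -94, 8930]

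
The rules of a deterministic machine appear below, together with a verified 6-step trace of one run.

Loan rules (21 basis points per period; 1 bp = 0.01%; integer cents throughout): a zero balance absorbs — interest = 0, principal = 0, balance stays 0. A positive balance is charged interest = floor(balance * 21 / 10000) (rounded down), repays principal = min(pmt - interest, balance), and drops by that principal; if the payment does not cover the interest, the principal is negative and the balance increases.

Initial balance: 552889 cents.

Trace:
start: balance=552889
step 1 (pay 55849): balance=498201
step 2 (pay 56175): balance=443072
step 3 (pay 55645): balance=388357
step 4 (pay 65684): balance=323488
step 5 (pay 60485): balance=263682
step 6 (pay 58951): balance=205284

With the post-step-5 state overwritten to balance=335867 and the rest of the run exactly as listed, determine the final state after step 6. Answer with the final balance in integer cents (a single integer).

277621

state after step 5 := balance=335867
step 6 (pay 58951): balance=277621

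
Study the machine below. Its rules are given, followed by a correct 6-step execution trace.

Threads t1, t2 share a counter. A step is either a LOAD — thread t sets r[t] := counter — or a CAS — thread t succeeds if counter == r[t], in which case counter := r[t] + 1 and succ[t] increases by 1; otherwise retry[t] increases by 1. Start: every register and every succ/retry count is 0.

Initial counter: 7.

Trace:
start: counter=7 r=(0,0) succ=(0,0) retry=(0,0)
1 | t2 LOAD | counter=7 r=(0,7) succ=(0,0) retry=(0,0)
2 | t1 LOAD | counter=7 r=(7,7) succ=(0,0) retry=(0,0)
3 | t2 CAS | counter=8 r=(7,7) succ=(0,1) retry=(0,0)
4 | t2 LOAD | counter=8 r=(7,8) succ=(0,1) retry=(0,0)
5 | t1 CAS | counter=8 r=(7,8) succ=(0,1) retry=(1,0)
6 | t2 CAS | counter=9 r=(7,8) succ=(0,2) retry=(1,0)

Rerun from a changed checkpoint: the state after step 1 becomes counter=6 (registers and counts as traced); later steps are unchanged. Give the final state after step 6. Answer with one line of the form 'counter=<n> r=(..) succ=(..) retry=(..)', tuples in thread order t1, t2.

counter=7 r=(6,6) succ=(1,0) retry=(0,2)

state after step 1 := counter=6 r=(0,7) succ=(0,0) retry=(0,0)
2 | t1 LOAD | counter=6 r=(6,7) succ=(0,0) retry=(0,0)
3 | t2 CAS | counter=6 r=(6,7) succ=(0,0) retry=(0,1)
4 | t2 LOAD | counter=6 r=(6,6) succ=(0,0) retry=(0,1)
5 | t1 CAS | counter=7 r=(6,6) succ=(1,0) retry=(0,1)
6 | t2 CAS | counter=7 r=(6,6) succ=(1,0) retry=(0,2)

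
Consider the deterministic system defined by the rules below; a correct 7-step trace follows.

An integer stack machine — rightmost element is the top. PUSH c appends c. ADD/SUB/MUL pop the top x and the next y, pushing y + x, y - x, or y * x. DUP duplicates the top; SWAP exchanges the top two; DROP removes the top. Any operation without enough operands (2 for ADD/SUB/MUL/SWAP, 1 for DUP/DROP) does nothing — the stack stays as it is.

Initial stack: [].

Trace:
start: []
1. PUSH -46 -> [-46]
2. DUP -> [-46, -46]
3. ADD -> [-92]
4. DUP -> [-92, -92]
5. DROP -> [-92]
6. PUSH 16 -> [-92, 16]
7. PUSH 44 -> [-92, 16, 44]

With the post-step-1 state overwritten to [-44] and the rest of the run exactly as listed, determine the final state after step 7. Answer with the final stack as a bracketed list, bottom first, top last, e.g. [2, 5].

state after step 1 := [-44]
2. DUP -> [-44, -44]
3. ADD -> [-88]
4. DUP -> [-88, -88]
5. DROP -> [-88]
6. PUSH 16 -> [-88, 16]
7. PUSH 44 -> [-88, 16, 44]

[-88, 16, 44]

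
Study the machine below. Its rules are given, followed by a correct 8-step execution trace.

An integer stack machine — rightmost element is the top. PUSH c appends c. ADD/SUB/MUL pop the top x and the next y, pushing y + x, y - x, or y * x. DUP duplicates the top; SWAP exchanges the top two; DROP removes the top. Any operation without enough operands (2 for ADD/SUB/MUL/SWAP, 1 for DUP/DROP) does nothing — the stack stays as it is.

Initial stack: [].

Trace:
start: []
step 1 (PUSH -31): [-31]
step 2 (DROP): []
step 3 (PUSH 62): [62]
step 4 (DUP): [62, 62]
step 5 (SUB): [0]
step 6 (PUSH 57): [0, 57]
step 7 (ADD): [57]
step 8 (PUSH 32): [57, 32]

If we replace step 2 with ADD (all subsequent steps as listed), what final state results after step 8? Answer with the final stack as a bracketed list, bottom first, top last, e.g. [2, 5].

(re-executing from step 2 with the substitution; state before step 2: [-31])
step 2 (ADD): [-31]
step 3 (PUSH 62): [-31, 62]
step 4 (DUP): [-31, 62, 62]
step 5 (SUB): [-31, 0]
step 6 (PUSH 57): [-31, 0, 57]
step 7 (ADD): [-31, 57]
step 8 (PUSH 32): [-31, 57, 32]

[-31, 57, 32]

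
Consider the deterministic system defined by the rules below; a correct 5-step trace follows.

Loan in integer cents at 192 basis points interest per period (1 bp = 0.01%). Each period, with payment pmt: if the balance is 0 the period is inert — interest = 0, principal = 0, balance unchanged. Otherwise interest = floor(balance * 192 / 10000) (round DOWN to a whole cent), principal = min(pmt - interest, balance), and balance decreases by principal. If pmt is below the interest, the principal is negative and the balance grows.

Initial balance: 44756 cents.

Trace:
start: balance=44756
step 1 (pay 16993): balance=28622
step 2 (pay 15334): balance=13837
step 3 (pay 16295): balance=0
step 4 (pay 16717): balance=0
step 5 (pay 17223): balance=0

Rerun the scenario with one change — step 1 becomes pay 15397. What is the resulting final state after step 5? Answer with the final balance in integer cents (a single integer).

(re-executing from step 1 with the substitution; state before step 1: balance=44756)
step 1 (pay 15397): balance=30218
step 2 (pay 15334): balance=15464
step 3 (pay 16295): balance=0
step 4 (pay 16717): balance=0
step 5 (pay 17223): balance=0

0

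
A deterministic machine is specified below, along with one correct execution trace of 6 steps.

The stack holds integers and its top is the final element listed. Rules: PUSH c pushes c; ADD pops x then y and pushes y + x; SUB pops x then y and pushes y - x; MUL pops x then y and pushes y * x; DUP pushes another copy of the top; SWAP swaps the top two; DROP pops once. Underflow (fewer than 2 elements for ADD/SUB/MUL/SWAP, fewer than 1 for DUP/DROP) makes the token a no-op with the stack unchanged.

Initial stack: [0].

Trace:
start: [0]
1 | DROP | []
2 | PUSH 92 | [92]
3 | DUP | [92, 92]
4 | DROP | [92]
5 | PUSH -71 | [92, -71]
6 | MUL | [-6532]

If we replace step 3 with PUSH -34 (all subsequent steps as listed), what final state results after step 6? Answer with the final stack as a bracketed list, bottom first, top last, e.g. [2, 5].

(re-executing from step 3 with the substitution; state before step 3: [92])
3 | PUSH -34 | [92, -34]
4 | DROP | [92]
5 | PUSH -71 | [92, -71]
6 | MUL | [-6532]

[-6532]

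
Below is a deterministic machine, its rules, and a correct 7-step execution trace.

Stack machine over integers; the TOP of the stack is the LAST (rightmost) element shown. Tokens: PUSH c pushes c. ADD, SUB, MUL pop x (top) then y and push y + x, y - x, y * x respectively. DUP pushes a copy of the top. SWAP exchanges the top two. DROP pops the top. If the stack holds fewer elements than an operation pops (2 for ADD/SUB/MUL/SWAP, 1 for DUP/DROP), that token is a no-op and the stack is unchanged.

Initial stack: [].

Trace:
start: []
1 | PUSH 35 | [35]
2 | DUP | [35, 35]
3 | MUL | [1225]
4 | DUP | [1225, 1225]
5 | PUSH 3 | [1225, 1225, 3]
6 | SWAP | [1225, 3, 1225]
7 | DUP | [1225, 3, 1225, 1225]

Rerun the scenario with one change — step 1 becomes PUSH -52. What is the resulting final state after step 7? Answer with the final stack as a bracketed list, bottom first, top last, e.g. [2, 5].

[2704, 3, 2704, 2704]

(re-executing from step 1 with the substitution; state before step 1: [])
1 | PUSH -52 | [-52]
2 | DUP | [-52, -52]
3 | MUL | [2704]
4 | DUP | [2704, 2704]
5 | PUSH 3 | [2704, 2704, 3]
6 | SWAP | [2704, 3, 2704]
7 | DUP | [2704, 3, 2704, 2704]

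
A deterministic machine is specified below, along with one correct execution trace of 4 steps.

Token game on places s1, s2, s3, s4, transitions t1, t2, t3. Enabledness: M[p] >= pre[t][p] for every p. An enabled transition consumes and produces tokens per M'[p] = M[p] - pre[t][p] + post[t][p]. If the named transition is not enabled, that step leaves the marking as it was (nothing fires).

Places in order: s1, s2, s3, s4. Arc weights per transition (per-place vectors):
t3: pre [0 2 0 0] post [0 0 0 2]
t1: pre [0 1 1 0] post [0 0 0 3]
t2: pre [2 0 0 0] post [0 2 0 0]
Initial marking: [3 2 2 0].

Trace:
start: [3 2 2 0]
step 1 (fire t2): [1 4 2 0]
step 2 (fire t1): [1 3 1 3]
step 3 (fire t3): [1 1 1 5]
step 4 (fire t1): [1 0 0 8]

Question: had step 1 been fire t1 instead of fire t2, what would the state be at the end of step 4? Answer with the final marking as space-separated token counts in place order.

3 0 0 6

(re-executing from step 1 with the substitution; state before step 1: [3 2 2 0])
step 1 (fire t1): [3 1 1 3]
step 2 (fire t1): [3 0 0 6]
step 3 (fire t3): [3 0 0 6]
step 4 (fire t1): [3 0 0 6]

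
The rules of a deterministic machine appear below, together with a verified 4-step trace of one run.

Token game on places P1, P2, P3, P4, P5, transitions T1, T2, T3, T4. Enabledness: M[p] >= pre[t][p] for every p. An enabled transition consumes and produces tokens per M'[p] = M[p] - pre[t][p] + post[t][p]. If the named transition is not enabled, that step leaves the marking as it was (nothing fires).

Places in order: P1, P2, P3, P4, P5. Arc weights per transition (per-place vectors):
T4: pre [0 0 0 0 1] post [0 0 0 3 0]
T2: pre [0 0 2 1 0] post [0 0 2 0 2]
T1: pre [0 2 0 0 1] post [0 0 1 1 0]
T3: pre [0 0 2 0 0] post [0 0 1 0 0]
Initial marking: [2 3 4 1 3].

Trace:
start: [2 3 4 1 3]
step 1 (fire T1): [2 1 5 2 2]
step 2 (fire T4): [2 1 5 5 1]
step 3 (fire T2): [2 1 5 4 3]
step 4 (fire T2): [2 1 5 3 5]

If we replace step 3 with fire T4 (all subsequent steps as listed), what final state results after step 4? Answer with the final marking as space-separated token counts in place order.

(re-executing from step 3 with the substitution; state before step 3: [2 1 5 5 1])
step 3 (fire T4): [2 1 5 8 0]
step 4 (fire T2): [2 1 5 7 2]

2 1 5 7 2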